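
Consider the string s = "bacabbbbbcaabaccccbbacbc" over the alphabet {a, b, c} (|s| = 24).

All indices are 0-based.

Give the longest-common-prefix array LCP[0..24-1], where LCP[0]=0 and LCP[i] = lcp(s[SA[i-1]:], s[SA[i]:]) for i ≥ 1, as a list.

[0, 1, 2, 1, 2, 2, 0, 3, 3, 1, 2, 4, 3, 2, 1, 2, 0, 1, 2, 1, 2, 1, 2, 3]

rank→(start, suffix):
  0 → (10, 'aabaccccbbacbc')
  1 → (11, 'abaccccbbacbc')
  2 → (3, 'abbbbbcaabaccccbbacbc')
  3 → (1, 'acabbbbbcaabaccccbbacbc')
  4 → (20, 'acbc')
  5 → (13, 'accccbbacbc')
  6 → (0, 'bacabbbbbcaabaccccbbacbc')
  7 → (19, 'bacbc')
  8 → (12, 'baccccbbacbc')
  9 → (18, 'bbacbc')
  10 → (4, 'bbbbbcaabaccccbbacbc')
  11 → (5, 'bbbbcaabaccccbbacbc')
  12 → (6, 'bbbcaabaccccbbacbc')
  13 → (7, 'bbcaabaccccbbacbc')
  14 → (22, 'bc')
  15 → (8, 'bcaabaccccbbacbc')
  16 → (23, 'c')
  17 → (9, 'caabaccccbbacbc')
  18 → (2, 'cabbbbbcaabaccccbbacbc')
  19 → (17, 'cbbacbc')
  20 → (21, 'cbc')
  21 → (16, 'ccbbacbc')
  22 → (15, 'cccbbacbc')
  23 → (14, 'ccccbbacbc')

SA = [10, 11, 3, 1, 20, 13, 0, 19, 12, 18, 4, 5, 6, 7, 22, 8, 23, 9, 2, 17, 21, 16, 15, 14]
i: (SA[i-1],SA[i]) lcp shared
  1: (10,11) 1 'a'
  2: (11,3) 2 'ab'
  3: (3,1) 1 'a'
  4: (1,20) 2 'ac'
  5: (20,13) 2 'ac'
  6: (13,0) 0 ''
  7: (0,19) 3 'bac'
  8: (19,12) 3 'bac'
  9: (12,18) 1 'b'
  10: (18,4) 2 'bb'
  11: (4,5) 4 'bbbb'
  12: (5,6) 3 'bbb'
  13: (6,7) 2 'bb'
  14: (7,22) 1 'b'
  15: (22,8) 2 'bc'
  16: (8,23) 0 ''
  17: (23,9) 1 'c'
  18: (9,2) 2 'ca'
  19: (2,17) 1 'c'
  20: (17,21) 2 'cb'
  21: (21,16) 1 'c'
  22: (16,15) 2 'cc'
  23: (15,14) 3 'ccc'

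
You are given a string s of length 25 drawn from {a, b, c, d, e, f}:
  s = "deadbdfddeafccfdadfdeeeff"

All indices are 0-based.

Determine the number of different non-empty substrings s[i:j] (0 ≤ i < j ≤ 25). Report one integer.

296

sorted suffixes:
  #0 SA[0]=2  'adbdfddeafccfdadfdeeeff'
  #1 SA[1]=16  'adfdeeeff'
  #2 SA[2]=10  'afccfdadfdeeeff'
  #3 SA[3]=4  'bdfddeafccfdadfdeeeff'
  #4 SA[4]=12  'ccfdadfdeeeff'
  #5 SA[5]=13  'cfdadfdeeeff'
  #6 SA[6]=15  'dadfdeeeff'
  #7 SA[7]=3  'dbdfddeafccfdadfdeeeff'
  #8 SA[8]=7  'ddeafccfdadfdeeeff'
  #9 SA[9]=0  'deadbdfddeafccfdadfdeeeff'
  #10 SA[10]=8  'deafccfdadfdeeeff'
  #11 SA[11]=19  'deeeff'
  #12 SA[12]=5  'dfddeafccfdadfdeeeff'
  #13 SA[13]=17  'dfdeeeff'
  #14 SA[14]=1  'eadbdfddeafccfdadfdeeeff'
  #15 SA[15]=9  'eafccfdadfdeeeff'
  #16 SA[16]=20  'eeeff'
  #17 SA[17]=21  'eeff'
  #18 SA[18]=22  'eff'
  #19 SA[19]=24  'f'
  #20 SA[20]=11  'fccfdadfdeeeff'
  #21 SA[21]=14  'fdadfdeeeff'
  #22 SA[22]=6  'fddeafccfdadfdeeeff'
  #23 SA[23]=18  'fdeeeff'
  #24 SA[24]=23  'ff'

SA = [2, 16, 10, 4, 12, 13, 15, 3, 7, 0, 8, 19, 5, 17, 1, 9, 20, 21, 22, 24, 11, 14, 6, 18, 23]
i: (SA[i-1],SA[i]) lcp shared
  1: (2,16) 2 'ad'
  2: (16,10) 1 'a'
  3: (10,4) 0 ''
  4: (4,12) 0 ''
  5: (12,13) 1 'c'
  6: (13,15) 0 ''
  7: (15,3) 1 'd'
  8: (3,7) 1 'd'
  9: (7,0) 1 'd'
  10: (0,8) 3 'dea'
  11: (8,19) 2 'de'
  12: (19,5) 1 'd'
  13: (5,17) 3 'dfd'
  14: (17,1) 0 ''
  15: (1,9) 2 'ea'
  16: (9,20) 1 'e'
  17: (20,21) 2 'ee'
  18: (21,22) 1 'e'
  19: (22,24) 0 ''
  20: (24,11) 1 'f'
  21: (11,14) 1 'f'
  22: (14,6) 2 'fd'
  23: (6,18) 2 'fd'
  24: (18,23) 1 'f'

n(n+1)/2 = 25·26/2 = 325
Σ LCP = 0 + 2 + 1 + 0 + 0 + 1 + 0 + 1 + 1 + 1 + 3 + 2 + 1 + 3 + 0 + 2 + 1 + 2 + 1 + 0 + 1 + 1 + 2 + 2 + 1 = 29
distinct = 325 − 29 = 296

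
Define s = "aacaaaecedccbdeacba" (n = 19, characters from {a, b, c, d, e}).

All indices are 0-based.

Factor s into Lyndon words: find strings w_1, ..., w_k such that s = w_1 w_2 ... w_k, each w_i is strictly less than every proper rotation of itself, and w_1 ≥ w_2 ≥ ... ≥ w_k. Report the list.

emit factor 1: 'aac' (i=0, period=3)
emit factor 2: 'aaaecedccbdeacb' (i=3, period=15)
emit factor 3: 'a' (i=18, period=1)

["aac", "aaaecedccbdeacb", "a"]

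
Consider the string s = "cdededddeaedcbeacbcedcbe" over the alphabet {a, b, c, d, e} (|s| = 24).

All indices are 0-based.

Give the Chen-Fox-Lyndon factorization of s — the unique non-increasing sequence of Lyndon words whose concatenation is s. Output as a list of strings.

["cdededdde", "aedcbe", "acbcedcbe"]

emit factor 1: 'cdededdde' (i=0, period=9)
emit factor 2: 'aedcbe' (i=9, period=6)
emit factor 3: 'acbcedcbe' (i=15, period=9)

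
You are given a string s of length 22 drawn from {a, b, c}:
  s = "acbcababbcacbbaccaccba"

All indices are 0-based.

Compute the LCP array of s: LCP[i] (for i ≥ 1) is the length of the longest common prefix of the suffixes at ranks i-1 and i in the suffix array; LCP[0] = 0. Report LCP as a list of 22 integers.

[0, 1, 2, 1, 3, 2, 3, 0, 2, 2, 1, 2, 1, 3, 0, 2, 3, 1, 2, 2, 1, 2]

sorted suffixes:
  #0 SA[0]=21  'a'
  #1 SA[1]=4  'ababbcacbbaccaccba'
  #2 SA[2]=6  'abbcacbbaccaccba'
  #3 SA[3]=10  'acbbaccaccba'
  #4 SA[4]=0  'acbcababbcacbbaccaccba'
  #5 SA[5]=14  'accaccba'
  #6 SA[6]=17  'accba'
  #7 SA[7]=20  'ba'
  #8 SA[8]=5  'babbcacbbaccaccba'
  #9 SA[9]=13  'baccaccba'
  #10 SA[10]=12  'bbaccaccba'
  #11 SA[11]=7  'bbcacbbaccaccba'
  #12 SA[12]=2  'bcababbcacbbaccaccba'
  #13 SA[13]=8  'bcacbbaccaccba'
  #14 SA[14]=3  'cababbcacbbaccaccba'
  #15 SA[15]=9  'cacbbaccaccba'
  #16 SA[16]=16  'caccba'
  #17 SA[17]=19  'cba'
  #18 SA[18]=11  'cbbaccaccba'
  #19 SA[19]=1  'cbcababbcacbbaccaccba'
  #20 SA[20]=15  'ccaccba'
  #21 SA[21]=18  'ccba'

SA = [21, 4, 6, 10, 0, 14, 17, 20, 5, 13, 12, 7, 2, 8, 3, 9, 16, 19, 11, 1, 15, 18]
rank  pair      lcp
   1  s[21:],s[4:]  1  'a'
   2  s[4:],s[6:]  2  'ab'
   3  s[6:],s[10:]  1  'a'
   4  s[10:],s[0:]  3  'acb'
   5  s[0:],s[14:]  2  'ac'
   6  s[14:],s[17:]  3  'acc'
   7  s[17:],s[20:]  0  ''
   8  s[20:],s[5:]  2  'ba'
   9  s[5:],s[13:]  2  'ba'
  10  s[13:],s[12:]  1  'b'
  11  s[12:],s[7:]  2  'bb'
  12  s[7:],s[2:]  1  'b'
  13  s[2:],s[8:]  3  'bca'
  14  s[8:],s[3:]  0  ''
  15  s[3:],s[9:]  2  'ca'
  16  s[9:],s[16:]  3  'cac'
  17  s[16:],s[19:]  1  'c'
  18  s[19:],s[11:]  2  'cb'
  19  s[11:],s[1:]  2  'cb'
  20  s[1:],s[15:]  1  'c'
  21  s[15:],s[18:]  2  'cc'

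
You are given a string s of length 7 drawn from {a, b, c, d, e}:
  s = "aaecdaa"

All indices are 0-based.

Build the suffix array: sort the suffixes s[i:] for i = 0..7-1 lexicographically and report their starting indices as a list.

[6, 5, 0, 1, 3, 4, 2]

rank→(start, suffix):
  0 → (6, 'a')
  1 → (5, 'aa')
  2 → (0, 'aaecdaa')
  3 → (1, 'aecdaa')
  4 → (3, 'cdaa')
  5 → (4, 'daa')
  6 → (2, 'ecdaa')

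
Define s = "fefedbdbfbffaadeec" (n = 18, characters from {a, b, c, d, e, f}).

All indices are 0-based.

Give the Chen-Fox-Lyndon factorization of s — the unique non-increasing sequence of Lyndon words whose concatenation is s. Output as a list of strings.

emit factor 1: 'f' (i=0, period=1)
emit factor 2: 'ef' (i=1, period=2)
emit factor 3: 'e' (i=3, period=1)
emit factor 4: 'd' (i=4, period=1)
emit factor 5: 'bdbfbff' (i=5, period=7)
emit factor 6: 'aadeec' (i=12, period=6)

["f", "ef", "e", "d", "bdbfbff", "aadeec"]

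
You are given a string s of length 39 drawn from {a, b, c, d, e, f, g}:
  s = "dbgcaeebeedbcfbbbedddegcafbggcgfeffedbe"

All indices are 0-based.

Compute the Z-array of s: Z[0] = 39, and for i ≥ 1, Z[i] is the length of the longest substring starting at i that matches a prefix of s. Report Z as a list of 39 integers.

[39, 0, 0, 0, 0, 0, 0, 0, 0, 0, 2, 0, 0, 0, 0, 0, 0, 0, 1, 1, 1, 0, 0, 0, 0, 0, 0, 0, 0, 0, 0, 0, 0, 0, 0, 0, 2, 0, 0]

Z[0]=39
i=1: fresh scan; Z[1]=0
i=2: fresh scan; Z[2]=0
i=3: fresh scan; Z[3]=0
i=4: fresh scan; Z[4]=0
i=5: fresh scan; Z[5]=0
i=6: fresh scan; Z[6]=0
i=7: fresh scan; Z[7]=0
i=8: fresh scan; Z[8]=0
i=9: fresh scan; Z[9]=0
i=10: fresh scan; Z[10]=2 scan→box=[10,12)
i=11: min(r-i=1, Z[1]=0)=0; Z[11]=0
i=12: fresh scan; Z[12]=0
i=13: fresh scan; Z[13]=0
i=14: fresh scan; Z[14]=0
i=15: fresh scan; Z[15]=0
i=16: fresh scan; Z[16]=0
i=17: fresh scan; Z[17]=0
i=18: fresh scan; Z[18]=1 scan→box=[18,19)
i=19: fresh scan; Z[19]=1 scan→box=[19,20)
i=20: fresh scan; Z[20]=1 scan→box=[20,21)
i=21: fresh scan; Z[21]=0
i=22: fresh scan; Z[22]=0
i=23: fresh scan; Z[23]=0
i=24: fresh scan; Z[24]=0
i=25: fresh scan; Z[25]=0
i=26: fresh scan; Z[26]=0
i=27: fresh scan; Z[27]=0
i=28: fresh scan; Z[28]=0
i=29: fresh scan; Z[29]=0
i=30: fresh scan; Z[30]=0
i=31: fresh scan; Z[31]=0
i=32: fresh scan; Z[32]=0
i=33: fresh scan; Z[33]=0
i=34: fresh scan; Z[34]=0
i=35: fresh scan; Z[35]=0
i=36: fresh scan; Z[36]=2 scan→box=[36,38)
i=37: min(r-i=1, Z[1]=0)=0; Z[37]=0
i=38: fresh scan; Z[38]=0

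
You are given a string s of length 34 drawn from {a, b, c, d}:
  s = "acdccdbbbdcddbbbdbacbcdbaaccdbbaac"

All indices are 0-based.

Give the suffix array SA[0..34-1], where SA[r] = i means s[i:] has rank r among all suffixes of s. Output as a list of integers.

[31, 24, 32, 18, 25, 0, 30, 23, 17, 29, 13, 6, 14, 7, 20, 15, 8, 33, 19, 26, 3, 21, 27, 4, 1, 10, 22, 16, 28, 12, 5, 2, 9, 11]

rank | idx | suffix
   0 |  31 | aac
   1 |  24 | aaccdbbaac
   2 |  32 | ac
   3 |  18 | acbcdbaaccdbbaac
   4 |  25 | accdbbaac
   5 |   0 | acdccdbbbdcddbbbdbacbcdbaaccdbbaac
   6 |  30 | baac
   7 |  23 | baaccdbbaac
   8 |  17 | bacbcdbaaccdbbaac
   9 |  29 | bbaac
  10 |  13 | bbbdbacbcdbaaccdbbaac
  11 |   6 | bbbdcddbbbdbacbcdbaaccdbbaac
  12 |  14 | bbdbacbcdbaaccdbbaac
  13 |   7 | bbdcddbbbdbacbcdbaaccdbbaac
  14 |  20 | bcdbaaccdbbaac
  15 |  15 | bdbacbcdbaaccdbbaac
  16 |   8 | bdcddbbbdbacbcdbaaccdbbaac
  17 |  33 | c
  18 |  19 | cbcdbaaccdbbaac
  19 |  26 | ccdbbaac
  20 |   3 | ccdbbbdcddbbbdbacbcdbaaccdbbaac
  21 |  21 | cdbaaccdbbaac
  22 |  27 | cdbbaac
  23 |   4 | cdbbbdcddbbbdbacbcdbaaccdbbaac
  24 |   1 | cdccdbbbdcddbbbdbacbcdbaaccdbbaac
  25 |  10 | cddbbbdbacbcdbaaccdbbaac
  26 |  22 | dbaaccdbbaac
  27 |  16 | dbacbcdbaaccdbbaac
  28 |  28 | dbbaac
  29 |  12 | dbbbdbacbcdbaaccdbbaac
  30 |   5 | dbbbdcddbbbdbacbcdbaaccdbbaac
  31 |   2 | dccdbbbdcddbbbdbacbcdbaaccdbbaac
  32 |   9 | dcddbbbdbacbcdbaaccdbbaac
  33 |  11 | ddbbbdbacbcdbaaccdbbaac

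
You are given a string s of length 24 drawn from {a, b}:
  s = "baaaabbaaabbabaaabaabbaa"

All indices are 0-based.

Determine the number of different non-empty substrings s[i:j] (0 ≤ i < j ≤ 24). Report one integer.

227

rank→(start, suffix):
  0 → (23, 'a')
  1 → (22, 'aa')
  2 → (1, 'aaaabbaaabbabaaabaabbaa')
  3 → (14, 'aaabaabbaa')
  4 → (2, 'aaabbaaabbabaaabaabbaa')
  5 → (7, 'aaabbabaaabaabbaa')
  6 → (15, 'aabaabbaa')
  7 → (18, 'aabbaa')
  8 → (3, 'aabbaaabbabaaabaabbaa')
  9 → (8, 'aabbabaaabaabbaa')
  10 → (12, 'abaaabaabbaa')
  11 → (16, 'abaabbaa')
  12 → (19, 'abbaa')
  13 → (4, 'abbaaabbabaaabaabbaa')
  14 → (9, 'abbabaaabaabbaa')
  15 → (21, 'baa')
  16 → (0, 'baaaabbaaabbabaaabaabbaa')
  17 → (13, 'baaabaabbaa')
  18 → (6, 'baaabbabaaabaabbaa')
  19 → (17, 'baabbaa')
  20 → (11, 'babaaabaabbaa')
  21 → (20, 'bbaa')
  22 → (5, 'bbaaabbabaaabaabbaa')
  23 → (10, 'bbabaaabaabbaa')

SA = [23, 22, 1, 14, 2, 7, 15, 18, 3, 8, 12, 16, 19, 4, 9, 21, 0, 13, 6, 17, 11, 20, 5, 10]
[i] adj suffixes → lcp
  [1] 23/22 → 1 ('a')
  [2] 22/1 → 2 ('aa')
  [3] 1/14 → 3 ('aaa')
  [4] 14/2 → 4 ('aaab')
  [5] 2/7 → 6 ('aaabba')
  [6] 7/15 → 2 ('aa')
  [7] 15/18 → 3 ('aab')
  [8] 18/3 → 6 ('aabbaa')
  [9] 3/8 → 5 ('aabba')
  [10] 8/12 → 1 ('a')
  [11] 12/16 → 4 ('abaa')
  [12] 16/19 → 2 ('ab')
  [13] 19/4 → 5 ('abbaa')
  [14] 4/9 → 4 ('abba')
  [15] 9/21 → 0 ('')
  [16] 21/0 → 3 ('baa')
  [17] 0/13 → 4 ('baaa')
  [18] 13/6 → 5 ('baaab')
  [19] 6/17 → 3 ('baa')
  [20] 17/11 → 2 ('ba')
  [21] 11/20 → 1 ('b')
  [22] 20/5 → 4 ('bbaa')
  [23] 5/10 → 3 ('bba')

n(n+1)/2 = 24·25/2 = 300
Σ LCP = 0 + 1 + 2 + 3 + 4 + 6 + 2 + 3 + 6 + 5 + 1 + 4 + 2 + 5 + 4 + 0 + 3 + 4 + 5 + 3 + 2 + 1 + 4 + 3 = 73
distinct = 300 − 73 = 227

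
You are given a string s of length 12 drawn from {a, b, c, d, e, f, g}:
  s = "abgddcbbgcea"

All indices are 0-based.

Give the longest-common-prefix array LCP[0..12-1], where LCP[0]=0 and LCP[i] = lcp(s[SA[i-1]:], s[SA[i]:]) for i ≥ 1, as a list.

[0, 1, 0, 1, 2, 0, 1, 0, 1, 0, 0, 1]

rank→(start, suffix):
  0 → (11, 'a')
  1 → (0, 'abgddcbbgcea')
  2 → (6, 'bbgcea')
  3 → (7, 'bgcea')
  4 → (1, 'bgddcbbgcea')
  5 → (5, 'cbbgcea')
  6 → (9, 'cea')
  7 → (4, 'dcbbgcea')
  8 → (3, 'ddcbbgcea')
  9 → (10, 'ea')
  10 → (8, 'gcea')
  11 → (2, 'gddcbbgcea')

SA = [11, 0, 6, 7, 1, 5, 9, 4, 3, 10, 8, 2]
i: (SA[i-1],SA[i]) lcp shared
  1: (11,0) 1 'a'
  2: (0,6) 0 ''
  3: (6,7) 1 'b'
  4: (7,1) 2 'bg'
  5: (1,5) 0 ''
  6: (5,9) 1 'c'
  7: (9,4) 0 ''
  8: (4,3) 1 'd'
  9: (3,10) 0 ''
  10: (10,8) 0 ''
  11: (8,2) 1 'g'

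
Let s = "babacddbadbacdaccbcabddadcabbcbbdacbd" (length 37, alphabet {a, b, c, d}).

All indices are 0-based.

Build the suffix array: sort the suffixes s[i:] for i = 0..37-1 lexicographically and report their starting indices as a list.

sorted suffixes:
  #0 SA[0]=1  'abacddbadbacdaccbcabddadcabbcbbdacbd'
  #1 SA[1]=26  'abbcbbdacbd'
  #2 SA[2]=19  'abddadcabbcbbdacbd'
  #3 SA[3]=33  'acbd'
  #4 SA[4]=14  'accbcabddadcabbcbbdacbd'
  #5 SA[5]=11  'acdaccbcabddadcabbcbbdacbd'
  #6 SA[6]=3  'acddbadbacdaccbcabddadcabbcbbdacbd'
  #7 SA[7]=8  'adbacdaccbcabddadcabbcbbdacbd'
  #8 SA[8]=23  'adcabbcbbdacbd'
  #9 SA[9]=0  'babacddbadbacdaccbcabddadcabbcbbdacbd'
  #10 SA[10]=10  'bacdaccbcabddadcabbcbbdacbd'
  #11 SA[11]=2  'bacddbadbacdaccbcabddadcabbcbbdacbd'
  #12 SA[12]=7  'badbacdaccbcabddadcabbcbbdacbd'
  #13 SA[13]=27  'bbcbbdacbd'
  #14 SA[14]=30  'bbdacbd'
  #15 SA[15]=17  'bcabddadcabbcbbdacbd'
  #16 SA[16]=28  'bcbbdacbd'
  #17 SA[17]=35  'bd'
  #18 SA[18]=31  'bdacbd'
  #19 SA[19]=20  'bddadcabbcbbdacbd'
  #20 SA[20]=25  'cabbcbbdacbd'
  #21 SA[21]=18  'cabddadcabbcbbdacbd'
  #22 SA[22]=29  'cbbdacbd'
  #23 SA[23]=16  'cbcabddadcabbcbbdacbd'
  #24 SA[24]=34  'cbd'
  #25 SA[25]=15  'ccbcabddadcabbcbbdacbd'
  #26 SA[26]=12  'cdaccbcabddadcabbcbbdacbd'
  #27 SA[27]=4  'cddbadbacdaccbcabddadcabbcbbdacbd'
  #28 SA[28]=36  'd'
  #29 SA[29]=32  'dacbd'
  #30 SA[30]=13  'daccbcabddadcabbcbbdacbd'
  #31 SA[31]=22  'dadcabbcbbdacbd'
  #32 SA[32]=9  'dbacdaccbcabddadcabbcbbdacbd'
  #33 SA[33]=6  'dbadbacdaccbcabddadcabbcbbdacbd'
  #34 SA[34]=24  'dcabbcbbdacbd'
  #35 SA[35]=21  'ddadcabbcbbdacbd'
  #36 SA[36]=5  'ddbadbacdaccbcabddadcabbcbbdacbd'

[1, 26, 19, 33, 14, 11, 3, 8, 23, 0, 10, 2, 7, 27, 30, 17, 28, 35, 31, 20, 25, 18, 29, 16, 34, 15, 12, 4, 36, 32, 13, 22, 9, 6, 24, 21, 5]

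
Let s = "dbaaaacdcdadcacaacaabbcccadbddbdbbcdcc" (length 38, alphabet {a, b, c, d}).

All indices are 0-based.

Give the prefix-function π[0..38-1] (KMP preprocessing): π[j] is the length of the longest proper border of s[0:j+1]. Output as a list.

π[0] = 0
j=1 s[j]='b': π[1]=0 (border '')
j=2 s[j]='a': π[2]=0 (border '')
j=3 s[j]='a': π[3]=0 (border '')
j=4 s[j]='a': π[4]=0 (border '')
j=5 s[j]='a': π[5]=0 (border '')
j=6 s[j]='c': π[6]=0 (border '')
j=7 s[j]='d': π[7]=1 (border 'd')
j=8 s[j]='c': k: 1→0; π[8]=0 (border '')
j=9 s[j]='d': π[9]=1 (border 'd')
j=10 s[j]='a': k: 1→0; π[10]=0 (border '')
j=11 s[j]='d': π[11]=1 (border 'd')
j=12 s[j]='c': k: 1→0; π[12]=0 (border '')
j=13 s[j]='a': π[13]=0 (border '')
j=14 s[j]='c': π[14]=0 (border '')
j=15 s[j]='a': π[15]=0 (border '')
j=16 s[j]='a': π[16]=0 (border '')
j=17 s[j]='c': π[17]=0 (border '')
j=18 s[j]='a': π[18]=0 (border '')
j=19 s[j]='a': π[19]=0 (border '')
j=20 s[j]='b': π[20]=0 (border '')
j=21 s[j]='b': π[21]=0 (border '')
j=22 s[j]='c': π[22]=0 (border '')
j=23 s[j]='c': π[23]=0 (border '')
j=24 s[j]='c': π[24]=0 (border '')
j=25 s[j]='a': π[25]=0 (border '')
j=26 s[j]='d': π[26]=1 (border 'd')
j=27 s[j]='b': π[27]=2 (border 'db')
j=28 s[j]='d': k: 2→0; π[28]=1 (border 'd')
j=29 s[j]='d': k: 1→0; π[29]=1 (border 'd')
j=30 s[j]='b': π[30]=2 (border 'db')
j=31 s[j]='d': k: 2→0; π[31]=1 (border 'd')
j=32 s[j]='b': π[32]=2 (border 'db')
j=33 s[j]='b': k: 2→0; π[33]=0 (border '')
j=34 s[j]='c': π[34]=0 (border '')
j=35 s[j]='d': π[35]=1 (border 'd')
j=36 s[j]='c': k: 1→0; π[36]=0 (border '')
j=37 s[j]='c': π[37]=0 (border '')

[0, 0, 0, 0, 0, 0, 0, 1, 0, 1, 0, 1, 0, 0, 0, 0, 0, 0, 0, 0, 0, 0, 0, 0, 0, 0, 1, 2, 1, 1, 2, 1, 2, 0, 0, 1, 0, 0]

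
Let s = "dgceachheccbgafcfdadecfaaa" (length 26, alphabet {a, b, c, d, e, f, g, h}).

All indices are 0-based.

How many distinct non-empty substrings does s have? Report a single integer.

330

rank→(start, suffix):
  0 → (25, 'a')
  1 → (24, 'aa')
  2 → (23, 'aaa')
  3 → (4, 'achheccbgafcfdadecfaaa')
  4 → (18, 'adecfaaa')
  5 → (13, 'afcfdadecfaaa')
  6 → (11, 'bgafcfdadecfaaa')
  7 → (10, 'cbgafcfdadecfaaa')
  8 → (9, 'ccbgafcfdadecfaaa')
  9 → (2, 'ceachheccbgafcfdadecfaaa')
  10 → (21, 'cfaaa')
  11 → (15, 'cfdadecfaaa')
  12 → (5, 'chheccbgafcfdadecfaaa')
  13 → (17, 'dadecfaaa')
  14 → (19, 'decfaaa')
  15 → (0, 'dgceachheccbgafcfdadecfaaa')
  16 → (3, 'eachheccbgafcfdadecfaaa')
  17 → (8, 'eccbgafcfdadecfaaa')
  18 → (20, 'ecfaaa')
  19 → (22, 'faaa')
  20 → (14, 'fcfdadecfaaa')
  21 → (16, 'fdadecfaaa')
  22 → (12, 'gafcfdadecfaaa')
  23 → (1, 'gceachheccbgafcfdadecfaaa')
  24 → (7, 'heccbgafcfdadecfaaa')
  25 → (6, 'hheccbgafcfdadecfaaa')

SA = [25, 24, 23, 4, 18, 13, 11, 10, 9, 2, 21, 15, 5, 17, 19, 0, 3, 8, 20, 22, 14, 16, 12, 1, 7, 6]
rank  pair      lcp
   1  s[25:],s[24:]  1  'a'
   2  s[24:],s[23:]  2  'aa'
   3  s[23:],s[4:]  1  'a'
   4  s[4:],s[18:]  1  'a'
   5  s[18:],s[13:]  1  'a'
   6  s[13:],s[11:]  0  ''
   7  s[11:],s[10:]  0  ''
   8  s[10:],s[9:]  1  'c'
   9  s[9:],s[2:]  1  'c'
  10  s[2:],s[21:]  1  'c'
  11  s[21:],s[15:]  2  'cf'
  12  s[15:],s[5:]  1  'c'
  13  s[5:],s[17:]  0  ''
  14  s[17:],s[19:]  1  'd'
  15  s[19:],s[0:]  1  'd'
  16  s[0:],s[3:]  0  ''
  17  s[3:],s[8:]  1  'e'
  18  s[8:],s[20:]  2  'ec'
  19  s[20:],s[22:]  0  ''
  20  s[22:],s[14:]  1  'f'
  21  s[14:],s[16:]  1  'f'
  22  s[16:],s[12:]  0  ''
  23  s[12:],s[1:]  1  'g'
  24  s[1:],s[7:]  0  ''
  25  s[7:],s[6:]  1  'h'

n(n+1)/2 = 26·27/2 = 351
Σ LCP = 0 + 1 + 2 + 1 + 1 + 1 + 0 + 0 + 1 + 1 + 1 + 2 + 1 + 0 + 1 + 1 + 0 + 1 + 2 + 0 + 1 + 1 + 0 + 1 + 0 + 1 = 21
distinct = 351 − 21 = 330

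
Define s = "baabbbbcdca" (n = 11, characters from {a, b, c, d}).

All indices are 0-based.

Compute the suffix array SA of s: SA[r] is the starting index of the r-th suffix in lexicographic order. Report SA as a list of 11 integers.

sorted suffixes:
  #0 SA[0]=10  'a'
  #1 SA[1]=1  'aabbbbcdca'
  #2 SA[2]=2  'abbbbcdca'
  #3 SA[3]=0  'baabbbbcdca'
  #4 SA[4]=3  'bbbbcdca'
  #5 SA[5]=4  'bbbcdca'
  #6 SA[6]=5  'bbcdca'
  #7 SA[7]=6  'bcdca'
  #8 SA[8]=9  'ca'
  #9 SA[9]=7  'cdca'
  #10 SA[10]=8  'dca'

[10, 1, 2, 0, 3, 4, 5, 6, 9, 7, 8]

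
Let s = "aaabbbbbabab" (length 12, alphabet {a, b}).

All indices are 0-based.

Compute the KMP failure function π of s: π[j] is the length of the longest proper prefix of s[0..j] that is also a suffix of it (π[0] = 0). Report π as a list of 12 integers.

π[0] = 0
j=1 s[j]='a': π[1]=1 (border 'a')
j=2 s[j]='a': π[2]=2 (border 'aa')
j=3 s[j]='b': k: 2→1→0; π[3]=0 (border '')
j=4 s[j]='b': π[4]=0 (border '')
j=5 s[j]='b': π[5]=0 (border '')
j=6 s[j]='b': π[6]=0 (border '')
j=7 s[j]='b': π[7]=0 (border '')
j=8 s[j]='a': π[8]=1 (border 'a')
j=9 s[j]='b': k: 1→0; π[9]=0 (border '')
j=10 s[j]='a': π[10]=1 (border 'a')
j=11 s[j]='b': k: 1→0; π[11]=0 (border '')

[0, 1, 2, 0, 0, 0, 0, 0, 1, 0, 1, 0]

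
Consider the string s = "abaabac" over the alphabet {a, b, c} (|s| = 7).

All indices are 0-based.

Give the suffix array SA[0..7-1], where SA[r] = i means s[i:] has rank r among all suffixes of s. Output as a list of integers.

sorted suffixes:
  #0 SA[0]=2  'aabac'
  #1 SA[1]=0  'abaabac'
  #2 SA[2]=3  'abac'
  #3 SA[3]=5  'ac'
  #4 SA[4]=1  'baabac'
  #5 SA[5]=4  'bac'
  #6 SA[6]=6  'c'

[2, 0, 3, 5, 1, 4, 6]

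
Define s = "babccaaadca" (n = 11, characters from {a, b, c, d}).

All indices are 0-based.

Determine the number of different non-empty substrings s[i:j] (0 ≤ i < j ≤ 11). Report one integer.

rank | idx | suffix
   0 |  10 | a
   1 |   5 | aaadca
   2 |   6 | aadca
   3 |   1 | abccaaadca
   4 |   7 | adca
   5 |   0 | babccaaadca
   6 |   2 | bccaaadca
   7 |   9 | ca
   8 |   4 | caaadca
   9 |   3 | ccaaadca
  10 |   8 | dca

SA = [10, 5, 6, 1, 7, 0, 2, 9, 4, 3, 8]
i: (SA[i-1],SA[i]) lcp shared
  1: (10,5) 1 'a'
  2: (5,6) 2 'aa'
  3: (6,1) 1 'a'
  4: (1,7) 1 'a'
  5: (7,0) 0 ''
  6: (0,2) 1 'b'
  7: (2,9) 0 ''
  8: (9,4) 2 'ca'
  9: (4,3) 1 'c'
  10: (3,8) 0 ''

n(n+1)/2 = 11·12/2 = 66
Σ LCP = 0 + 1 + 2 + 1 + 1 + 0 + 1 + 0 + 2 + 1 + 0 = 9
distinct = 66 − 9 = 57

57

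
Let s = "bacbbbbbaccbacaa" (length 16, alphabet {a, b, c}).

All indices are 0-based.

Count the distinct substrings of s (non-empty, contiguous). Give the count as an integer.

sorted suffixes:
  #0 SA[0]=15  'a'
  #1 SA[1]=14  'aa'
  #2 SA[2]=12  'acaa'
  #3 SA[3]=1  'acbbbbbaccbacaa'
  #4 SA[4]=8  'accbacaa'
  #5 SA[5]=11  'bacaa'
  #6 SA[6]=0  'bacbbbbbaccbacaa'
  #7 SA[7]=7  'baccbacaa'
  #8 SA[8]=6  'bbaccbacaa'
  #9 SA[9]=5  'bbbaccbacaa'
  #10 SA[10]=4  'bbbbaccbacaa'
  #11 SA[11]=3  'bbbbbaccbacaa'
  #12 SA[12]=13  'caa'
  #13 SA[13]=10  'cbacaa'
  #14 SA[14]=2  'cbbbbbaccbacaa'
  #15 SA[15]=9  'ccbacaa'

SA = [15, 14, 12, 1, 8, 11, 0, 7, 6, 5, 4, 3, 13, 10, 2, 9]
i: (SA[i-1],SA[i]) lcp shared
  1: (15,14) 1 'a'
  2: (14,12) 1 'a'
  3: (12,1) 2 'ac'
  4: (1,8) 2 'ac'
  5: (8,11) 0 ''
  6: (11,0) 3 'bac'
  7: (0,7) 3 'bac'
  8: (7,6) 1 'b'
  9: (6,5) 2 'bb'
  10: (5,4) 3 'bbb'
  11: (4,3) 4 'bbbb'
  12: (3,13) 0 ''
  13: (13,10) 1 'c'
  14: (10,2) 2 'cb'
  15: (2,9) 1 'c'

n(n+1)/2 = 16·17/2 = 136
Σ LCP = 0 + 1 + 1 + 2 + 2 + 0 + 3 + 3 + 1 + 2 + 3 + 4 + 0 + 1 + 2 + 1 = 26
distinct = 136 − 26 = 110

110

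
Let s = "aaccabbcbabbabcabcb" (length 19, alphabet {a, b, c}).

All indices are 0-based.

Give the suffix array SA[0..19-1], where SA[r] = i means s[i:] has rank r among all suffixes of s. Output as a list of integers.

rank→(start, suffix):
  0 → (0, 'aaccabbcbabbabcabcb')
  1 → (9, 'abbabcabcb')
  2 → (4, 'abbcbabbabcabcb')
  3 → (12, 'abcabcb')
  4 → (15, 'abcb')
  5 → (1, 'accabbcbabbabcabcb')
  6 → (18, 'b')
  7 → (8, 'babbabcabcb')
  8 → (11, 'babcabcb')
  9 → (10, 'bbabcabcb')
  10 → (5, 'bbcbabbabcabcb')
  11 → (13, 'bcabcb')
  12 → (16, 'bcb')
  13 → (6, 'bcbabbabcabcb')
  14 → (3, 'cabbcbabbabcabcb')
  15 → (14, 'cabcb')
  16 → (17, 'cb')
  17 → (7, 'cbabbabcabcb')
  18 → (2, 'ccabbcbabbabcabcb')

[0, 9, 4, 12, 15, 1, 18, 8, 11, 10, 5, 13, 16, 6, 3, 14, 17, 7, 2]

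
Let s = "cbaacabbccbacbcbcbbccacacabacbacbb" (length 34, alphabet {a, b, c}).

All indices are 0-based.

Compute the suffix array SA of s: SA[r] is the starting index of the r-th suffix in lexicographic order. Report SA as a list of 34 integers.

rank→(start, suffix):
  0 → (2, 'aacabbccbacbcbcbbccacacabacbacbb')
  1 → (25, 'abacbacbb')
  2 → (5, 'abbccbacbcbcbbccacacabacbacbb')
  3 → (23, 'acabacbacbb')
  4 → (3, 'acabbccbacbcbcbbccacacabacbacbb')
  5 → (21, 'acacabacbacbb')
  6 → (27, 'acbacbb')
  7 → (30, 'acbb')
  8 → (11, 'acbcbcbbccacacabacbacbb')
  9 → (33, 'b')
  10 → (1, 'baacabbccbacbcbcbbccacacabacbacbb')
  11 → (26, 'bacbacbb')
  12 → (29, 'bacbb')
  13 → (10, 'bacbcbcbbccacacabacbacbb')
  14 → (32, 'bb')
  15 → (17, 'bbccacacabacbacbb')
  16 → (6, 'bbccbacbcbcbbccacacabacbacbb')
  17 → (15, 'bcbbccacacabacbacbb')
  18 → (13, 'bcbcbbccacacabacbacbb')
  19 → (18, 'bccacacabacbacbb')
  20 → (7, 'bccbacbcbcbbccacacabacbacbb')
  21 → (24, 'cabacbacbb')
  22 → (4, 'cabbccbacbcbcbbccacacabacbacbb')
  23 → (22, 'cacabacbacbb')
  24 → (20, 'cacacabacbacbb')
  25 → (0, 'cbaacabbccbacbcbcbbccacacabacbacbb')
  26 → (28, 'cbacbb')
  27 → (9, 'cbacbcbcbbccacacabacbacbb')
  28 → (31, 'cbb')
  29 → (16, 'cbbccacacabacbacbb')
  30 → (14, 'cbcbbccacacabacbacbb')
  31 → (12, 'cbcbcbbccacacabacbacbb')
  32 → (19, 'ccacacabacbacbb')
  33 → (8, 'ccbacbcbcbbccacacabacbacbb')

[2, 25, 5, 23, 3, 21, 27, 30, 11, 33, 1, 26, 29, 10, 32, 17, 6, 15, 13, 18, 7, 24, 4, 22, 20, 0, 28, 9, 31, 16, 14, 12, 19, 8]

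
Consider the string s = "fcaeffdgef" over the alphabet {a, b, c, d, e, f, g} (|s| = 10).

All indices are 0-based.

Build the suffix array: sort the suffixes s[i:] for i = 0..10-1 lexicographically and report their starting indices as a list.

rank→(start, suffix):
  0 → (2, 'aeffdgef')
  1 → (1, 'caeffdgef')
  2 → (6, 'dgef')
  3 → (8, 'ef')
  4 → (3, 'effdgef')
  5 → (9, 'f')
  6 → (0, 'fcaeffdgef')
  7 → (5, 'fdgef')
  8 → (4, 'ffdgef')
  9 → (7, 'gef')

[2, 1, 6, 8, 3, 9, 0, 5, 4, 7]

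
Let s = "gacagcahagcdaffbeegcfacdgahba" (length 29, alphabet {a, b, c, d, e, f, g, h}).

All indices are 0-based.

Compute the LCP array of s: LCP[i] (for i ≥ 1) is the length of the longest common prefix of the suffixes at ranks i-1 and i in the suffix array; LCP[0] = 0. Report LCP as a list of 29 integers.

rank→(start, suffix):
  0 → (28, 'a')
  1 → (1, 'acagcahagcdaffbeegcfacdgahba')
  2 → (21, 'acdgahba')
  3 → (12, 'affbeegcfacdgahba')
  4 → (3, 'agcahagcdaffbeegcfacdgahba')
  5 → (8, 'agcdaffbeegcfacdgahba')
  6 → (6, 'ahagcdaffbeegcfacdgahba')
  7 → (25, 'ahba')
  8 → (27, 'ba')
  9 → (15, 'beegcfacdgahba')
  10 → (2, 'cagcahagcdaffbeegcfacdgahba')
  11 → (5, 'cahagcdaffbeegcfacdgahba')
  12 → (10, 'cdaffbeegcfacdgahba')
  13 → (22, 'cdgahba')
  14 → (19, 'cfacdgahba')
  15 → (11, 'daffbeegcfacdgahba')
  16 → (23, 'dgahba')
  17 → (16, 'eegcfacdgahba')
  18 → (17, 'egcfacdgahba')
  19 → (20, 'facdgahba')
  20 → (14, 'fbeegcfacdgahba')
  21 → (13, 'ffbeegcfacdgahba')
  22 → (0, 'gacagcahagcdaffbeegcfacdgahba')
  23 → (24, 'gahba')
  24 → (4, 'gcahagcdaffbeegcfacdgahba')
  25 → (9, 'gcdaffbeegcfacdgahba')
  26 → (18, 'gcfacdgahba')
  27 → (7, 'hagcdaffbeegcfacdgahba')
  28 → (26, 'hba')

SA = [28, 1, 21, 12, 3, 8, 6, 25, 27, 15, 2, 5, 10, 22, 19, 11, 23, 16, 17, 20, 14, 13, 0, 24, 4, 9, 18, 7, 26]
[i] adj suffixes → lcp
  [1] 28/1 → 1 ('a')
  [2] 1/21 → 2 ('ac')
  [3] 21/12 → 1 ('a')
  [4] 12/3 → 1 ('a')
  [5] 3/8 → 3 ('agc')
  [6] 8/6 → 1 ('a')
  [7] 6/25 → 2 ('ah')
  [8] 25/27 → 0 ('')
  [9] 27/15 → 1 ('b')
  [10] 15/2 → 0 ('')
  [11] 2/5 → 2 ('ca')
  [12] 5/10 → 1 ('c')
  [13] 10/22 → 2 ('cd')
  [14] 22/19 → 1 ('c')
  [15] 19/11 → 0 ('')
  [16] 11/23 → 1 ('d')
  [17] 23/16 → 0 ('')
  [18] 16/17 → 1 ('e')
  [19] 17/20 → 0 ('')
  [20] 20/14 → 1 ('f')
  [21] 14/13 → 1 ('f')
  [22] 13/0 → 0 ('')
  [23] 0/24 → 2 ('ga')
  [24] 24/4 → 1 ('g')
  [25] 4/9 → 2 ('gc')
  [26] 9/18 → 2 ('gc')
  [27] 18/7 → 0 ('')
  [28] 7/26 → 1 ('h')

[0, 1, 2, 1, 1, 3, 1, 2, 0, 1, 0, 2, 1, 2, 1, 0, 1, 0, 1, 0, 1, 1, 0, 2, 1, 2, 2, 0, 1]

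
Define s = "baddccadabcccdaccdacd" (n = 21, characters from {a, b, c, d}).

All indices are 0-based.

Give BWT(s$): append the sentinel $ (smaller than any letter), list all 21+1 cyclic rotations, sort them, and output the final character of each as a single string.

ddddcb$acdbcaacccaccda

rank  rotation                last
    0  $baddccadabcccdaccdacd  d
    1  abcccdaccdacd$baddccad  d
    2  accdacd$baddccadabcccd  d
    3  acd$baddccadabcccdaccd  d
    4  adabcccdaccdacd$baddcc  c
    5  addccadabcccdaccdacd$b  b
    6  baddccadabcccdaccdacd$  $
    7  bcccdaccdacd$baddccada  a
    8  cadabcccdaccdacd$baddc  c
    9  ccadabcccdaccdacd$badd  d
   10  cccdaccdacd$baddccadab  b
   11  ccdaccdacd$baddccadabc  c
   12  ccdacd$baddccadabcccda  a
   13  cd$baddccadabcccdaccda  a
   14  cdaccdacd$baddccadabcc  c
   15  cdacd$baddccadabcccdac  c
   16  d$baddccadabcccdaccdac  c
   17  dabcccdaccdacd$baddcca  a
   18  daccdacd$baddccadabccc  c
   19  dacd$baddccadabcccdacc  c
   20  dccadabcccdaccdacd$bad  d
   21  ddccadabcccdaccdacd$ba  a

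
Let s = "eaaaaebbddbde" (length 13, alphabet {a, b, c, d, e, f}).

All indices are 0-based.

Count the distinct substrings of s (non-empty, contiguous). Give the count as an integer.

rank→(start, suffix):
  0 → (1, 'aaaaebbddbde')
  1 → (2, 'aaaebbddbde')
  2 → (3, 'aaebbddbde')
  3 → (4, 'aebbddbde')
  4 → (6, 'bbddbde')
  5 → (7, 'bddbde')
  6 → (10, 'bde')
  7 → (9, 'dbde')
  8 → (8, 'ddbde')
  9 → (11, 'de')
  10 → (12, 'e')
  11 → (0, 'eaaaaebbddbde')
  12 → (5, 'ebbddbde')

SA = [1, 2, 3, 4, 6, 7, 10, 9, 8, 11, 12, 0, 5]
i: (SA[i-1],SA[i]) lcp shared
  1: (1,2) 3 'aaa'
  2: (2,3) 2 'aa'
  3: (3,4) 1 'a'
  4: (4,6) 0 ''
  5: (6,7) 1 'b'
  6: (7,10) 2 'bd'
  7: (10,9) 0 ''
  8: (9,8) 1 'd'
  9: (8,11) 1 'd'
  10: (11,12) 0 ''
  11: (12,0) 1 'e'
  12: (0,5) 1 'e'

n(n+1)/2 = 13·14/2 = 91
Σ LCP = 0 + 3 + 2 + 1 + 0 + 1 + 2 + 0 + 1 + 1 + 0 + 1 + 1 = 13
distinct = 91 − 13 = 78

78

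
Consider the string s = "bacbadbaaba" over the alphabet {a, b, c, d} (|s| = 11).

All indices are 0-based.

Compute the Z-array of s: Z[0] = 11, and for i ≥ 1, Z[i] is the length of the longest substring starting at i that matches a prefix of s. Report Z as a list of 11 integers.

Z[0]=11
i=1: i≥r, start 0; Z[1]=0
i=2: i≥r, start 0; Z[2]=0
i=3: i≥r, start 0; Z[3]=2 grow→box=[3,5)
i=4: min(r-i=1, Z[1]=0)=0; Z[4]=0
i=5: i≥r, start 0; Z[5]=0
i=6: i≥r, start 0; Z[6]=2 grow→box=[6,8)
i=7: min(r-i=1, Z[1]=0)=0; Z[7]=0
i=8: i≥r, start 0; Z[8]=0
i=9: i≥r, start 0; Z[9]=2 grow→box=[9,11)
i=10: min(r-i=1, Z[1]=0)=0; Z[10]=0

[11, 0, 0, 2, 0, 0, 2, 0, 0, 2, 0]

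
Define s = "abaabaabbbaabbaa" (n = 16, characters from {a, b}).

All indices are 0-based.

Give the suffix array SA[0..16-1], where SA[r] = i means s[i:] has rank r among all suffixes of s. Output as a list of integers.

rank→(start, suffix):
  0 → (15, 'a')
  1 → (14, 'aa')
  2 → (2, 'aabaabbbaabbaa')
  3 → (10, 'aabbaa')
  4 → (5, 'aabbbaabbaa')
  5 → (0, 'abaabaabbbaabbaa')
  6 → (3, 'abaabbbaabbaa')
  7 → (11, 'abbaa')
  8 → (6, 'abbbaabbaa')
  9 → (13, 'baa')
  10 → (1, 'baabaabbbaabbaa')
  11 → (9, 'baabbaa')
  12 → (4, 'baabbbaabbaa')
  13 → (12, 'bbaa')
  14 → (8, 'bbaabbaa')
  15 → (7, 'bbbaabbaa')

[15, 14, 2, 10, 5, 0, 3, 11, 6, 13, 1, 9, 4, 12, 8, 7]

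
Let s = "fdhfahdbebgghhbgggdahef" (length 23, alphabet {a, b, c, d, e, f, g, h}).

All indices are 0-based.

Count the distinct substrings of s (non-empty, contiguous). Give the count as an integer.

rank | idx | suffix
   0 |   4 | ahdbebgghhbgggdahef
   1 |  19 | ahef
   2 |   7 | bebgghhbgggdahef
   3 |  14 | bgggdahef
   4 |   9 | bgghhbgggdahef
   5 |  18 | dahef
   6 |   6 | dbebgghhbgggdahef
   7 |   1 | dhfahdbebgghhbgggdahef
   8 |   8 | ebgghhbgggdahef
   9 |  21 | ef
  10 |  22 | f
  11 |   3 | fahdbebgghhbgggdahef
  12 |   0 | fdhfahdbebgghhbgggdahef
  13 |  17 | gdahef
  14 |  16 | ggdahef
  15 |  15 | gggdahef
  16 |  10 | gghhbgggdahef
  17 |  11 | ghhbgggdahef
  18 |  13 | hbgggdahef
  19 |   5 | hdbebgghhbgggdahef
  20 |  20 | hef
  21 |   2 | hfahdbebgghhbgggdahef
  22 |  12 | hhbgggdahef

SA = [4, 19, 7, 14, 9, 18, 6, 1, 8, 21, 22, 3, 0, 17, 16, 15, 10, 11, 13, 5, 20, 2, 12]
i: (SA[i-1],SA[i]) lcp shared
  1: (4,19) 2 'ah'
  2: (19,7) 0 ''
  3: (7,14) 1 'b'
  4: (14,9) 3 'bgg'
  5: (9,18) 0 ''
  6: (18,6) 1 'd'
  7: (6,1) 1 'd'
  8: (1,8) 0 ''
  9: (8,21) 1 'e'
  10: (21,22) 0 ''
  11: (22,3) 1 'f'
  12: (3,0) 1 'f'
  13: (0,17) 0 ''
  14: (17,16) 1 'g'
  15: (16,15) 2 'gg'
  16: (15,10) 2 'gg'
  17: (10,11) 1 'g'
  18: (11,13) 0 ''
  19: (13,5) 1 'h'
  20: (5,20) 1 'h'
  21: (20,2) 1 'h'
  22: (2,12) 1 'h'

n(n+1)/2 = 23·24/2 = 276
Σ LCP = 0 + 2 + 0 + 1 + 3 + 0 + 1 + 1 + 0 + 1 + 0 + 1 + 1 + 0 + 1 + 2 + 2 + 1 + 0 + 1 + 1 + 1 + 1 = 21
distinct = 276 − 21 = 255

255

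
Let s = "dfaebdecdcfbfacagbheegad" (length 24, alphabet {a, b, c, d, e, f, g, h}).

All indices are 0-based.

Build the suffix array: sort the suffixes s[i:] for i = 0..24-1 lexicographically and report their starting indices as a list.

[13, 22, 2, 15, 4, 11, 17, 14, 7, 9, 23, 8, 5, 0, 3, 6, 19, 20, 12, 1, 10, 21, 16, 18]

rank | idx | suffix
   0 |  13 | acagbheegad
   1 |  22 | ad
   2 |   2 | aebdecdcfbfacagbheegad
   3 |  15 | agbheegad
   4 |   4 | bdecdcfbfacagbheegad
   5 |  11 | bfacagbheegad
   6 |  17 | bheegad
   7 |  14 | cagbheegad
   8 |   7 | cdcfbfacagbheegad
   9 |   9 | cfbfacagbheegad
  10 |  23 | d
  11 |   8 | dcfbfacagbheegad
  12 |   5 | decdcfbfacagbheegad
  13 |   0 | dfaebdecdcfbfacagbheegad
  14 |   3 | ebdecdcfbfacagbheegad
  15 |   6 | ecdcfbfacagbheegad
  16 |  19 | eegad
  17 |  20 | egad
  18 |  12 | facagbheegad
  19 |   1 | faebdecdcfbfacagbheegad
  20 |  10 | fbfacagbheegad
  21 |  21 | gad
  22 |  16 | gbheegad
  23 |  18 | heegad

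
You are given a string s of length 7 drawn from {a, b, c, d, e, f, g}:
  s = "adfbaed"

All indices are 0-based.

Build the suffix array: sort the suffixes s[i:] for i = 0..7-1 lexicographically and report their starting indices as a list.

rank | idx | suffix
   0 |   0 | adfbaed
   1 |   4 | aed
   2 |   3 | baed
   3 |   6 | d
   4 |   1 | dfbaed
   5 |   5 | ed
   6 |   2 | fbaed

[0, 4, 3, 6, 1, 5, 2]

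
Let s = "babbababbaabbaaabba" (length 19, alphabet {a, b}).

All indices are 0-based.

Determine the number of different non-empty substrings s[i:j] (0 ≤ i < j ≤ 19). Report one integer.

140

rank | idx | suffix
   0 |  18 | a
   1 |  13 | aaabba
   2 |  14 | aabba
   3 |   9 | aabbaaabba
   4 |   4 | ababbaabbaaabba
   5 |  15 | abba
   6 |  10 | abbaaabba
   7 |   6 | abbaabbaaabba
   8 |   1 | abbababbaabbaaabba
   9 |  17 | ba
  10 |  12 | baaabba
  11 |   8 | baabbaaabba
  12 |   3 | bababbaabbaaabba
  13 |   5 | babbaabbaaabba
  14 |   0 | babbababbaabbaaabba
  15 |  16 | bba
  16 |  11 | bbaaabba
  17 |   7 | bbaabbaaabba
  18 |   2 | bbababbaabbaaabba

SA = [18, 13, 14, 9, 4, 15, 10, 6, 1, 17, 12, 8, 3, 5, 0, 16, 11, 7, 2]
i: (SA[i-1],SA[i]) lcp shared
  1: (18,13) 1 'a'
  2: (13,14) 2 'aa'
  3: (14,9) 5 'aabba'
  4: (9,4) 1 'a'
  5: (4,15) 2 'ab'
  6: (15,10) 4 'abba'
  7: (10,6) 5 'abbaa'
  8: (6,1) 4 'abba'
  9: (1,17) 0 ''
  10: (17,12) 2 'ba'
  11: (12,8) 3 'baa'
  12: (8,3) 2 'ba'
  13: (3,5) 3 'bab'
  14: (5,0) 5 'babba'
  15: (0,16) 1 'b'
  16: (16,11) 3 'bba'
  17: (11,7) 4 'bbaa'
  18: (7,2) 3 'bba'

n(n+1)/2 = 19·20/2 = 190
Σ LCP = 0 + 1 + 2 + 5 + 1 + 2 + 4 + 5 + 4 + 0 + 2 + 3 + 2 + 3 + 5 + 1 + 3 + 4 + 3 = 50
distinct = 190 − 50 = 140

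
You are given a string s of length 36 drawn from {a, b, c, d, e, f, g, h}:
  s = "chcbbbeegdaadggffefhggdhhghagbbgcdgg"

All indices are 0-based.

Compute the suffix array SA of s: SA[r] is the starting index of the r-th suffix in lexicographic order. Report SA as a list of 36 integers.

[10, 11, 27, 3, 4, 29, 5, 30, 2, 32, 0, 9, 33, 12, 22, 6, 17, 7, 16, 15, 18, 35, 28, 31, 8, 21, 14, 34, 20, 13, 25, 26, 1, 19, 24, 23]

sorted suffixes:
  #0 SA[0]=10  'aadggffefhggdhhghagbbgcdgg'
  #1 SA[1]=11  'adggffefhggdhhghagbbgcdgg'
  #2 SA[2]=27  'agbbgcdgg'
  #3 SA[3]=3  'bbbeegdaadggffefhggdhhghagbbgcdgg'
  #4 SA[4]=4  'bbeegdaadggffefhggdhhghagbbgcdgg'
  #5 SA[5]=29  'bbgcdgg'
  #6 SA[6]=5  'beegdaadggffefhggdhhghagbbgcdgg'
  #7 SA[7]=30  'bgcdgg'
  #8 SA[8]=2  'cbbbeegdaadggffefhggdhhghagbbgcdgg'
  #9 SA[9]=32  'cdgg'
  #10 SA[10]=0  'chcbbbeegdaadggffefhggdhhghagbbgcdgg'
  #11 SA[11]=9  'daadggffefhggdhhghagbbgcdgg'
  #12 SA[12]=33  'dgg'
  #13 SA[13]=12  'dggffefhggdhhghagbbgcdgg'
  #14 SA[14]=22  'dhhghagbbgcdgg'
  #15 SA[15]=6  'eegdaadggffefhggdhhghagbbgcdgg'
  #16 SA[16]=17  'efhggdhhghagbbgcdgg'
  #17 SA[17]=7  'egdaadggffefhggdhhghagbbgcdgg'
  #18 SA[18]=16  'fefhggdhhghagbbgcdgg'
  #19 SA[19]=15  'ffefhggdhhghagbbgcdgg'
  #20 SA[20]=18  'fhggdhhghagbbgcdgg'
  #21 SA[21]=35  'g'
  #22 SA[22]=28  'gbbgcdgg'
  #23 SA[23]=31  'gcdgg'
  #24 SA[24]=8  'gdaadggffefhggdhhghagbbgcdgg'
  #25 SA[25]=21  'gdhhghagbbgcdgg'
  #26 SA[26]=14  'gffefhggdhhghagbbgcdgg'
  #27 SA[27]=34  'gg'
  #28 SA[28]=20  'ggdhhghagbbgcdgg'
  #29 SA[29]=13  'ggffefhggdhhghagbbgcdgg'
  #30 SA[30]=25  'ghagbbgcdgg'
  #31 SA[31]=26  'hagbbgcdgg'
  #32 SA[32]=1  'hcbbbeegdaadggffefhggdhhghagbbgcdgg'
  #33 SA[33]=19  'hggdhhghagbbgcdgg'
  #34 SA[34]=24  'hghagbbgcdgg'
  #35 SA[35]=23  'hhghagbbgcdgg'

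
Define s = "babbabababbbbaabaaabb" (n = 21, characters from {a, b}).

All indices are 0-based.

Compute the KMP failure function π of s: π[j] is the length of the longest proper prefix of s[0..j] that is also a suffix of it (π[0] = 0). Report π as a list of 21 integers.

π[0] = 0
j=1 s[j]='a': π[1]=0 (border '')
j=2 s[j]='b': π[2]=1 (border 'b')
j=3 s[j]='b': k: 1→0; π[3]=1 (border 'b')
j=4 s[j]='a': π[4]=2 (border 'ba')
j=5 s[j]='b': π[5]=3 (border 'bab')
j=6 s[j]='a': k: 3→1; π[6]=2 (border 'ba')
j=7 s[j]='b': π[7]=3 (border 'bab')
j=8 s[j]='a': k: 3→1; π[8]=2 (border 'ba')
j=9 s[j]='b': π[9]=3 (border 'bab')
j=10 s[j]='b': π[10]=4 (border 'babb')
j=11 s[j]='b': k: 4→1→0; π[11]=1 (border 'b')
j=12 s[j]='b': k: 1→0; π[12]=1 (border 'b')
j=13 s[j]='a': π[13]=2 (border 'ba')
j=14 s[j]='a': k: 2→0; π[14]=0 (border '')
j=15 s[j]='b': π[15]=1 (border 'b')
j=16 s[j]='a': π[16]=2 (border 'ba')
j=17 s[j]='a': k: 2→0; π[17]=0 (border '')
j=18 s[j]='a': π[18]=0 (border '')
j=19 s[j]='b': π[19]=1 (border 'b')
j=20 s[j]='b': k: 1→0; π[20]=1 (border 'b')

[0, 0, 1, 1, 2, 3, 2, 3, 2, 3, 4, 1, 1, 2, 0, 1, 2, 0, 0, 1, 1]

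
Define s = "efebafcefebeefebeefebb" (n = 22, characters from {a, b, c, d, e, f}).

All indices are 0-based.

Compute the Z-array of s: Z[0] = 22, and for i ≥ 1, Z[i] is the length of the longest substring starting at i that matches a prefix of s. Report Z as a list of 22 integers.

Z[0]=22
i=1: fresh scan; Z[1]=0
i=2: fresh scan; Z[2]=1 extend→box=[2,3)
i=3: fresh scan; Z[3]=0
i=4: fresh scan; Z[4]=0
i=5: fresh scan; Z[5]=0
i=6: fresh scan; Z[6]=0
i=7: fresh scan; Z[7]=4 extend→box=[7,11)
i=8: min(r-i=3, Z[1]=0)=0; Z[8]=0
i=9: min(r-i=2, Z[2]=1)=1; Z[9]=1
i=10: min(r-i=1, Z[3]=0)=0; Z[10]=0
i=11: fresh scan; Z[11]=1 extend→box=[11,12)
i=12: fresh scan; Z[12]=4 extend→box=[12,16)
i=13: min(r-i=3, Z[1]=0)=0; Z[13]=0
i=14: min(r-i=2, Z[2]=1)=1; Z[14]=1
i=15: min(r-i=1, Z[3]=0)=0; Z[15]=0
i=16: fresh scan; Z[16]=1 extend→box=[16,17)
i=17: fresh scan; Z[17]=4 extend→box=[17,21)
i=18: min(r-i=3, Z[1]=0)=0; Z[18]=0
i=19: min(r-i=2, Z[2]=1)=1; Z[19]=1
i=20: min(r-i=1, Z[3]=0)=0; Z[20]=0
i=21: fresh scan; Z[21]=0

[22, 0, 1, 0, 0, 0, 0, 4, 0, 1, 0, 1, 4, 0, 1, 0, 1, 4, 0, 1, 0, 0]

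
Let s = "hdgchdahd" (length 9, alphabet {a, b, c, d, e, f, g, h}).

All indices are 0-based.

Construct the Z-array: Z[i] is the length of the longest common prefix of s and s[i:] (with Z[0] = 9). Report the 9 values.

Z[0]=9
i=1: fresh scan; Z[1]=0
i=2: fresh scan; Z[2]=0
i=3: fresh scan; Z[3]=0
i=4: fresh scan; Z[4]=2 extend→box=[4,6)
i=5: min(r-i=1, Z[1]=0)=0; Z[5]=0
i=6: fresh scan; Z[6]=0
i=7: fresh scan; Z[7]=2 extend→box=[7,9)
i=8: min(r-i=1, Z[1]=0)=0; Z[8]=0

[9, 0, 0, 0, 2, 0, 0, 2, 0]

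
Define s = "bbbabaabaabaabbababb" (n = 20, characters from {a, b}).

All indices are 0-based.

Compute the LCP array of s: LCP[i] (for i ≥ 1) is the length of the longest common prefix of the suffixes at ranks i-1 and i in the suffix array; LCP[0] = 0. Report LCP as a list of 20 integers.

sorted suffixes:
  #0 SA[0]=5  'aabaabaabbababb'
  #1 SA[1]=8  'aabaabbababb'
  #2 SA[2]=11  'aabbababb'
  #3 SA[3]=3  'abaabaabaabbababb'
  #4 SA[4]=6  'abaabaabbababb'
  #5 SA[5]=9  'abaabbababb'
  #6 SA[6]=15  'ababb'
  #7 SA[7]=17  'abb'
  #8 SA[8]=12  'abbababb'
  #9 SA[9]=19  'b'
  #10 SA[10]=4  'baabaabaabbababb'
  #11 SA[11]=7  'baabaabbababb'
  #12 SA[12]=10  'baabbababb'
  #13 SA[13]=2  'babaabaabaabbababb'
  #14 SA[14]=14  'bababb'
  #15 SA[15]=16  'babb'
  #16 SA[16]=18  'bb'
  #17 SA[17]=1  'bbabaabaabaabbababb'
  #18 SA[18]=13  'bbababb'
  #19 SA[19]=0  'bbbabaabaabaabbababb'

SA = [5, 8, 11, 3, 6, 9, 15, 17, 12, 19, 4, 7, 10, 2, 14, 16, 18, 1, 13, 0]
[i] adj suffixes → lcp
  [1] 5/8 → 6 ('aabaab')
  [2] 8/11 → 3 ('aab')
  [3] 11/3 → 1 ('a')
  [4] 3/6 → 8 ('abaabaab')
  [5] 6/9 → 5 ('abaab')
  [6] 9/15 → 3 ('aba')
  [7] 15/17 → 2 ('ab')
  [8] 17/12 → 3 ('abb')
  [9] 12/19 → 0 ('')
  [10] 19/4 → 1 ('b')
  [11] 4/7 → 7 ('baabaab')
  [12] 7/10 → 4 ('baab')
  [13] 10/2 → 2 ('ba')
  [14] 2/14 → 4 ('baba')
  [15] 14/16 → 3 ('bab')
  [16] 16/18 → 1 ('b')
  [17] 18/1 → 2 ('bb')
  [18] 1/13 → 5 ('bbaba')
  [19] 13/0 → 2 ('bb')

[0, 6, 3, 1, 8, 5, 3, 2, 3, 0, 1, 7, 4, 2, 4, 3, 1, 2, 5, 2]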